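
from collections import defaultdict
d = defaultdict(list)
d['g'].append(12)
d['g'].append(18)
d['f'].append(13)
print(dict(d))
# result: {'g': [12, 18], 'f': [13]}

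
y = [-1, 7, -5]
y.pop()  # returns -5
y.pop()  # 7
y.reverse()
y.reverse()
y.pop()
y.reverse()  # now []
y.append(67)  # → [67]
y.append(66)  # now [67, 66]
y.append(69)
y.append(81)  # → [67, 66, 69, 81]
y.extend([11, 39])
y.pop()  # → 39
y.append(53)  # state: [67, 66, 69, 81, 11, 53]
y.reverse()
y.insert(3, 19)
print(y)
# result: [53, 11, 81, 19, 69, 66, 67]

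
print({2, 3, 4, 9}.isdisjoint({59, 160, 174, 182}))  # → True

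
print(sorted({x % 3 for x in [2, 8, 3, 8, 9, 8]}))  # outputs [0, 2]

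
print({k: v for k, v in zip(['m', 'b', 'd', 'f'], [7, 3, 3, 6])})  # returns {'m': 7, 'b': 3, 'd': 3, 'f': 6}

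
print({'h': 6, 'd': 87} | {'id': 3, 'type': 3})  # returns {'h': 6, 'd': 87, 'id': 3, 'type': 3}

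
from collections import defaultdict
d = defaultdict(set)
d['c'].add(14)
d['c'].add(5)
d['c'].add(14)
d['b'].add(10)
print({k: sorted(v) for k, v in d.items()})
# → {'c': [5, 14], 'b': [10]}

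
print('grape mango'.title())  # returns Grape Mango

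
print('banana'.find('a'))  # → 1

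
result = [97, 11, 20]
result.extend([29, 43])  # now [97, 11, 20, 29, 43]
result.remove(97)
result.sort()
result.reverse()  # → [43, 29, 20, 11]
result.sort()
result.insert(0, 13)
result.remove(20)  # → [13, 11, 29, 43]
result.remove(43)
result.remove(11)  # [13, 29]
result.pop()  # 29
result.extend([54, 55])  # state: [13, 54, 55]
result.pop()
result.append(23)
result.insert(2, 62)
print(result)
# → [13, 54, 62, 23]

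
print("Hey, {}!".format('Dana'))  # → Hey, Dana!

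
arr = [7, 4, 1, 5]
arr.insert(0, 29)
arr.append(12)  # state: [29, 7, 4, 1, 5, 12]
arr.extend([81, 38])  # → [29, 7, 4, 1, 5, 12, 81, 38]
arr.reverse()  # [38, 81, 12, 5, 1, 4, 7, 29]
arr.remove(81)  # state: [38, 12, 5, 1, 4, 7, 29]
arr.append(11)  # [38, 12, 5, 1, 4, 7, 29, 11]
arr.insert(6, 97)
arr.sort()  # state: [1, 4, 5, 7, 11, 12, 29, 38, 97]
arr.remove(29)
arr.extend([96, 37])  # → [1, 4, 5, 7, 11, 12, 38, 97, 96, 37]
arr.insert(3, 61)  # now [1, 4, 5, 61, 7, 11, 12, 38, 97, 96, 37]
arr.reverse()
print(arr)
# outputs [37, 96, 97, 38, 12, 11, 7, 61, 5, 4, 1]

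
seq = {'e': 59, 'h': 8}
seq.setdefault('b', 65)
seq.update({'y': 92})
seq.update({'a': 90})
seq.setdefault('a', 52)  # 90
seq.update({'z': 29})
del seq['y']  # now {'e': 59, 'h': 8, 'b': 65, 'a': 90, 'z': 29}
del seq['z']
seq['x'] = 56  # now {'e': 59, 'h': 8, 'b': 65, 'a': 90, 'x': 56}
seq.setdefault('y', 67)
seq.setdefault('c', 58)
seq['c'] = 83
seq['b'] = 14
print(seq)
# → {'e': 59, 'h': 8, 'b': 14, 'a': 90, 'x': 56, 'y': 67, 'c': 83}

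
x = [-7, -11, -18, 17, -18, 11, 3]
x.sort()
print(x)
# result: [-18, -18, -11, -7, 3, 11, 17]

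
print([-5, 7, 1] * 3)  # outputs [-5, 7, 1, -5, 7, 1, -5, 7, 1]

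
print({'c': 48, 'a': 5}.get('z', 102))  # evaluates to 102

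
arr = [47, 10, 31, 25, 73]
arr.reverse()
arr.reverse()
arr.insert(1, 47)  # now [47, 47, 10, 31, 25, 73]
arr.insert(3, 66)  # [47, 47, 10, 66, 31, 25, 73]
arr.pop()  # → 73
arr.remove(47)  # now [47, 10, 66, 31, 25]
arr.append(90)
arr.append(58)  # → [47, 10, 66, 31, 25, 90, 58]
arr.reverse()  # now [58, 90, 25, 31, 66, 10, 47]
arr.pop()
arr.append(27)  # [58, 90, 25, 31, 66, 10, 27]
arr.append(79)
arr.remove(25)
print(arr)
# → [58, 90, 31, 66, 10, 27, 79]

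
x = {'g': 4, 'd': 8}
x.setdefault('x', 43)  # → 43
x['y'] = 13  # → {'g': 4, 'd': 8, 'x': 43, 'y': 13}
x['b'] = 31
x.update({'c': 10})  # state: {'g': 4, 'd': 8, 'x': 43, 'y': 13, 'b': 31, 'c': 10}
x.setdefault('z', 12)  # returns 12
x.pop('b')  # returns 31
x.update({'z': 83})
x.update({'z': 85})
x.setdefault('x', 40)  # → 43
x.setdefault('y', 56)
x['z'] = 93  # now {'g': 4, 'd': 8, 'x': 43, 'y': 13, 'c': 10, 'z': 93}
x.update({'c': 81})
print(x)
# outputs {'g': 4, 'd': 8, 'x': 43, 'y': 13, 'c': 81, 'z': 93}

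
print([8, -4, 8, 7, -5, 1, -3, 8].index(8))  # 0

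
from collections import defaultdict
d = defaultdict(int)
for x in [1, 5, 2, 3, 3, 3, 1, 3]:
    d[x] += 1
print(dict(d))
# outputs {1: 2, 5: 1, 2: 1, 3: 4}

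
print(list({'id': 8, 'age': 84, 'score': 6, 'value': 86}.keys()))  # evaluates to ['id', 'age', 'score', 'value']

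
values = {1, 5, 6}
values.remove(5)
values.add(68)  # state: {1, 6, 68}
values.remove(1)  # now {6, 68}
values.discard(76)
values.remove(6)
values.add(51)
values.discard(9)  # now {51, 68}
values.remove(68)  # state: {51}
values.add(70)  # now {51, 70}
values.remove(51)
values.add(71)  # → {70, 71}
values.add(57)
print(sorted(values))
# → [57, 70, 71]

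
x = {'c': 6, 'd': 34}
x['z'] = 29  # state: {'c': 6, 'd': 34, 'z': 29}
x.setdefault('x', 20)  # 20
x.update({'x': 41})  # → {'c': 6, 'd': 34, 'z': 29, 'x': 41}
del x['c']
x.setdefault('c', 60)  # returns 60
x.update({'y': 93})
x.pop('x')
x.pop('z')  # 29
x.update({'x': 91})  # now {'d': 34, 'c': 60, 'y': 93, 'x': 91}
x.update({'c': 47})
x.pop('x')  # 91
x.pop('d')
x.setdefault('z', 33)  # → 33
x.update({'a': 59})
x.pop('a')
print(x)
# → {'c': 47, 'y': 93, 'z': 33}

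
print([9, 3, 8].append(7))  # None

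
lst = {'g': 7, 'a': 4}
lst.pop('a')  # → 4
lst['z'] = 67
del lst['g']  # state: {'z': 67}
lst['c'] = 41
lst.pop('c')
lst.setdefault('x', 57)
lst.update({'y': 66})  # {'z': 67, 'x': 57, 'y': 66}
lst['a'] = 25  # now {'z': 67, 'x': 57, 'y': 66, 'a': 25}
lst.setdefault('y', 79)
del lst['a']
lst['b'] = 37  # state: {'z': 67, 'x': 57, 'y': 66, 'b': 37}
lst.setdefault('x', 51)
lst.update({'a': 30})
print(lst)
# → {'z': 67, 'x': 57, 'y': 66, 'b': 37, 'a': 30}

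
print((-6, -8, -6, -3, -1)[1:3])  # (-8, -6)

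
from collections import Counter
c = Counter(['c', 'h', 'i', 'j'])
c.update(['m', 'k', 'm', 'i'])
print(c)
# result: Counter({'i': 2, 'm': 2, 'c': 1, 'h': 1, 'j': 1, 'k': 1})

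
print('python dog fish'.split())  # ['python', 'dog', 'fish']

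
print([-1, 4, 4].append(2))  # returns None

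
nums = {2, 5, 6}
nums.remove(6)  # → {2, 5}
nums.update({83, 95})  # {2, 5, 83, 95}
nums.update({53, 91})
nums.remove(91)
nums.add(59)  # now {2, 5, 53, 59, 83, 95}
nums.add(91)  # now {2, 5, 53, 59, 83, 91, 95}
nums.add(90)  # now {2, 5, 53, 59, 83, 90, 91, 95}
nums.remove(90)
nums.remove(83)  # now {2, 5, 53, 59, 91, 95}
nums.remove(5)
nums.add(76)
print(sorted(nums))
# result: [2, 53, 59, 76, 91, 95]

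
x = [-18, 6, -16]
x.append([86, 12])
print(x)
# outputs [-18, 6, -16, [86, 12]]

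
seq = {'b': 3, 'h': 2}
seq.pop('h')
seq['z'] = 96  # {'b': 3, 'z': 96}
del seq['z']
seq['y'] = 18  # {'b': 3, 'y': 18}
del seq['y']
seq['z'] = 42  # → {'b': 3, 'z': 42}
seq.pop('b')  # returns 3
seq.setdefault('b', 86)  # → 86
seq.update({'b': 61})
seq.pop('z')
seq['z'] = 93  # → {'b': 61, 'z': 93}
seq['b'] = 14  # {'b': 14, 'z': 93}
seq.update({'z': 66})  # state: {'b': 14, 'z': 66}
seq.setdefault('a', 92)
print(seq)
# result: {'b': 14, 'z': 66, 'a': 92}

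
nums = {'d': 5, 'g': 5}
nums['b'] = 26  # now {'d': 5, 'g': 5, 'b': 26}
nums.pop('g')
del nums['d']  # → {'b': 26}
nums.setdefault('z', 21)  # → 21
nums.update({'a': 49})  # {'b': 26, 'z': 21, 'a': 49}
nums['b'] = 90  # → {'b': 90, 'z': 21, 'a': 49}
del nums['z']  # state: {'b': 90, 'a': 49}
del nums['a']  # {'b': 90}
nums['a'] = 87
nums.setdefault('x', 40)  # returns 40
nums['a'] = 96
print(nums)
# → {'b': 90, 'a': 96, 'x': 40}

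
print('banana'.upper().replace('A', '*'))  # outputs B*N*N*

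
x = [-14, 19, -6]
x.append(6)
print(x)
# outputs [-14, 19, -6, 6]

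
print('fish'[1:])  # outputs ish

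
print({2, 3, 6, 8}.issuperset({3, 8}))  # True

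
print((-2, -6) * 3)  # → (-2, -6, -2, -6, -2, -6)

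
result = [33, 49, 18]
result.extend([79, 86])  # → [33, 49, 18, 79, 86]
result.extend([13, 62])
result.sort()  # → [13, 18, 33, 49, 62, 79, 86]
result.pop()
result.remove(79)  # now [13, 18, 33, 49, 62]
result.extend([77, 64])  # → [13, 18, 33, 49, 62, 77, 64]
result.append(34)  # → [13, 18, 33, 49, 62, 77, 64, 34]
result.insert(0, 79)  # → [79, 13, 18, 33, 49, 62, 77, 64, 34]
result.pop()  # 34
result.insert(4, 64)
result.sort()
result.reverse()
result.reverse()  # [13, 18, 33, 49, 62, 64, 64, 77, 79]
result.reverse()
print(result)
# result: [79, 77, 64, 64, 62, 49, 33, 18, 13]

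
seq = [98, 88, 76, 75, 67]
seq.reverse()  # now [67, 75, 76, 88, 98]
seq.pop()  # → 98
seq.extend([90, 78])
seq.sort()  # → [67, 75, 76, 78, 88, 90]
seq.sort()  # [67, 75, 76, 78, 88, 90]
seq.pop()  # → 90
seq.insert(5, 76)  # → [67, 75, 76, 78, 88, 76]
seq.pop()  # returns 76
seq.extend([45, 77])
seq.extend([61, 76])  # [67, 75, 76, 78, 88, 45, 77, 61, 76]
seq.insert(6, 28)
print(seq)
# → [67, 75, 76, 78, 88, 45, 28, 77, 61, 76]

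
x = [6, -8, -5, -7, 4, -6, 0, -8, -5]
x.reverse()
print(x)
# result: [-5, -8, 0, -6, 4, -7, -5, -8, 6]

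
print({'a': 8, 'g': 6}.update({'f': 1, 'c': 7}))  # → None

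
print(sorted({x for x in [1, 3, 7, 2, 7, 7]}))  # [1, 2, 3, 7]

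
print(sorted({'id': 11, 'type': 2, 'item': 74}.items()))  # [('id', 11), ('item', 74), ('type', 2)]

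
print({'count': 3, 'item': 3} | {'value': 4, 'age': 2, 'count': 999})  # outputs {'count': 999, 'item': 3, 'value': 4, 'age': 2}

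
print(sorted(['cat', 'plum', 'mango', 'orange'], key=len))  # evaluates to ['cat', 'plum', 'mango', 'orange']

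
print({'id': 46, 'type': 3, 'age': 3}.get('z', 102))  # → 102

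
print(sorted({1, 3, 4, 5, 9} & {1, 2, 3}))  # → [1, 3]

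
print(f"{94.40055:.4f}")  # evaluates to 94.4005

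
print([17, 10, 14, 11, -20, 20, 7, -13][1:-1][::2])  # [10, 11, 20]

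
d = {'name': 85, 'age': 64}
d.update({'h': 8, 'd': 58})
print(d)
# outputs {'name': 85, 'age': 64, 'h': 8, 'd': 58}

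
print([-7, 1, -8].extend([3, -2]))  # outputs None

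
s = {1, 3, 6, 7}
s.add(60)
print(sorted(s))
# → [1, 3, 6, 7, 60]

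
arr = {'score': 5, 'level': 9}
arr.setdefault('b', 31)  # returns 31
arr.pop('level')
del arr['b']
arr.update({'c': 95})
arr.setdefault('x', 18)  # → 18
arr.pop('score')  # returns 5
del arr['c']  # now {'x': 18}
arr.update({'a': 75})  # {'x': 18, 'a': 75}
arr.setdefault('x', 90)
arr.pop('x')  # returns 18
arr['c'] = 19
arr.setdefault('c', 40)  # 19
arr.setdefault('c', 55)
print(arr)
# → {'a': 75, 'c': 19}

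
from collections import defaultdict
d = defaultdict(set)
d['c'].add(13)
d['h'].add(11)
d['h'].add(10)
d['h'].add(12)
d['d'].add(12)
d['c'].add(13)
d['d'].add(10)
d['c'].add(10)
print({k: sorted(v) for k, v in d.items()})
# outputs {'c': [10, 13], 'h': [10, 11, 12], 'd': [10, 12]}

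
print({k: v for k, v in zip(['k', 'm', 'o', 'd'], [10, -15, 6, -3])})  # {'k': 10, 'm': -15, 'o': 6, 'd': -3}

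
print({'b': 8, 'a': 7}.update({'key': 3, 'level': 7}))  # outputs None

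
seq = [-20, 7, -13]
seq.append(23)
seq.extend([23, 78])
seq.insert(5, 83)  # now [-20, 7, -13, 23, 23, 83, 78]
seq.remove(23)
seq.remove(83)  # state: [-20, 7, -13, 23, 78]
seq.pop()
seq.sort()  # [-20, -13, 7, 23]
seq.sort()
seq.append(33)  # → [-20, -13, 7, 23, 33]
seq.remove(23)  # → [-20, -13, 7, 33]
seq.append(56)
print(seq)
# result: [-20, -13, 7, 33, 56]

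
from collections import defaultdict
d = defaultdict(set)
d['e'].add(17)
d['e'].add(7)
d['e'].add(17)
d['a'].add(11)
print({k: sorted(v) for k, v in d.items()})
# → {'e': [7, 17], 'a': [11]}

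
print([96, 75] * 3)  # [96, 75, 96, 75, 96, 75]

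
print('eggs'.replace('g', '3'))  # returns e33s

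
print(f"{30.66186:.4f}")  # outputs 30.6619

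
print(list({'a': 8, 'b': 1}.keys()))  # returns ['a', 'b']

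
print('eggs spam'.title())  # Eggs Spam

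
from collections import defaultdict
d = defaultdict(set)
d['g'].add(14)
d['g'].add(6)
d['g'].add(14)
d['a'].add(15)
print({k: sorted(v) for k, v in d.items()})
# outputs {'g': [6, 14], 'a': [15]}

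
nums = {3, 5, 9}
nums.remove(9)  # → {3, 5}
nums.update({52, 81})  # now {3, 5, 52, 81}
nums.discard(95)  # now {3, 5, 52, 81}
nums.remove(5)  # {3, 52, 81}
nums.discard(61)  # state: {3, 52, 81}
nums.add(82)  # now {3, 52, 81, 82}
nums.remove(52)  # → {3, 81, 82}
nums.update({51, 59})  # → {3, 51, 59, 81, 82}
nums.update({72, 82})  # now {3, 51, 59, 72, 81, 82}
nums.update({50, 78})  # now {3, 50, 51, 59, 72, 78, 81, 82}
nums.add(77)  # {3, 50, 51, 59, 72, 77, 78, 81, 82}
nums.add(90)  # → {3, 50, 51, 59, 72, 77, 78, 81, 82, 90}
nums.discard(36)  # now {3, 50, 51, 59, 72, 77, 78, 81, 82, 90}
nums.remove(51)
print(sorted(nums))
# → [3, 50, 59, 72, 77, 78, 81, 82, 90]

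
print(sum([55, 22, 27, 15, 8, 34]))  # 161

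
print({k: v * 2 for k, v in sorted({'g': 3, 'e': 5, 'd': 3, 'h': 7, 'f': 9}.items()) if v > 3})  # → {'e': 10, 'f': 18, 'h': 14}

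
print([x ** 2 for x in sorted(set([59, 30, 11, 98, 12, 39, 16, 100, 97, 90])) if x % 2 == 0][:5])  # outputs [144, 256, 900, 8100, 9604]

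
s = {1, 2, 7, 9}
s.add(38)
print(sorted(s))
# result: [1, 2, 7, 9, 38]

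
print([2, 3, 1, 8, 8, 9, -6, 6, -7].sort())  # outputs None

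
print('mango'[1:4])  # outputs ang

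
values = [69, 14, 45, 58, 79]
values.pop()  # 79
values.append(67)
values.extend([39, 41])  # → [69, 14, 45, 58, 67, 39, 41]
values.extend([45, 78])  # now [69, 14, 45, 58, 67, 39, 41, 45, 78]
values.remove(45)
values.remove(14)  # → [69, 58, 67, 39, 41, 45, 78]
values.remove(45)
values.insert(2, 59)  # [69, 58, 59, 67, 39, 41, 78]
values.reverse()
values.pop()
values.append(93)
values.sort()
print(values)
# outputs [39, 41, 58, 59, 67, 78, 93]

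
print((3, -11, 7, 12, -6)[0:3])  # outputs (3, -11, 7)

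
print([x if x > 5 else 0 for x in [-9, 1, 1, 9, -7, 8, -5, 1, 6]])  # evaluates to [0, 0, 0, 9, 0, 8, 0, 0, 6]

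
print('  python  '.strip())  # python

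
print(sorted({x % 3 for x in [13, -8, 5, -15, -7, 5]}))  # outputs [0, 1, 2]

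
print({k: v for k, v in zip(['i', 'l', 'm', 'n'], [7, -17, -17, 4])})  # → {'i': 7, 'l': -17, 'm': -17, 'n': 4}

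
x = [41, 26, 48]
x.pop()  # 48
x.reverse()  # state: [26, 41]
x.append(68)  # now [26, 41, 68]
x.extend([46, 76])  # [26, 41, 68, 46, 76]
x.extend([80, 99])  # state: [26, 41, 68, 46, 76, 80, 99]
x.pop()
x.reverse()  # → [80, 76, 46, 68, 41, 26]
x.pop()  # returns 26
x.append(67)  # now [80, 76, 46, 68, 41, 67]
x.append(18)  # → [80, 76, 46, 68, 41, 67, 18]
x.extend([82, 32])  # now [80, 76, 46, 68, 41, 67, 18, 82, 32]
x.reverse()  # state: [32, 82, 18, 67, 41, 68, 46, 76, 80]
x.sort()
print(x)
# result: [18, 32, 41, 46, 67, 68, 76, 80, 82]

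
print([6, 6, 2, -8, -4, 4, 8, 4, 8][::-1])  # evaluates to [8, 4, 8, 4, -4, -8, 2, 6, 6]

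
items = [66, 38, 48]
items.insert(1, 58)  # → [66, 58, 38, 48]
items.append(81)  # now [66, 58, 38, 48, 81]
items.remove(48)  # [66, 58, 38, 81]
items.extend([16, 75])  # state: [66, 58, 38, 81, 16, 75]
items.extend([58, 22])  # [66, 58, 38, 81, 16, 75, 58, 22]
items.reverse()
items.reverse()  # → [66, 58, 38, 81, 16, 75, 58, 22]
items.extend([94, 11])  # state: [66, 58, 38, 81, 16, 75, 58, 22, 94, 11]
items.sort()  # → [11, 16, 22, 38, 58, 58, 66, 75, 81, 94]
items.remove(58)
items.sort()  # [11, 16, 22, 38, 58, 66, 75, 81, 94]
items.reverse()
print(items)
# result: [94, 81, 75, 66, 58, 38, 22, 16, 11]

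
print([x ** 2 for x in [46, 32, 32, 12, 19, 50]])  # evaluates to [2116, 1024, 1024, 144, 361, 2500]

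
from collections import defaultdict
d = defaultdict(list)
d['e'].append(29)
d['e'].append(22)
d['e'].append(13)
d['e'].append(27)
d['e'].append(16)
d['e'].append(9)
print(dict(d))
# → {'e': [29, 22, 13, 27, 16, 9]}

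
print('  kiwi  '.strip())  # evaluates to kiwi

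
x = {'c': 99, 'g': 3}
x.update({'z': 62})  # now {'c': 99, 'g': 3, 'z': 62}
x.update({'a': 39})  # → {'c': 99, 'g': 3, 'z': 62, 'a': 39}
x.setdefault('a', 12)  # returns 39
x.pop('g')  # 3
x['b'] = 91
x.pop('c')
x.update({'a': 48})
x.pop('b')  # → 91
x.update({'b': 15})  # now {'z': 62, 'a': 48, 'b': 15}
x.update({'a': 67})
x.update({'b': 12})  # {'z': 62, 'a': 67, 'b': 12}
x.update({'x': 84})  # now {'z': 62, 'a': 67, 'b': 12, 'x': 84}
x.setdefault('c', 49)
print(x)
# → {'z': 62, 'a': 67, 'b': 12, 'x': 84, 'c': 49}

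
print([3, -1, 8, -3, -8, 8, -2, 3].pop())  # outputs 3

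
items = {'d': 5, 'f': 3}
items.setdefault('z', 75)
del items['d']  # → {'f': 3, 'z': 75}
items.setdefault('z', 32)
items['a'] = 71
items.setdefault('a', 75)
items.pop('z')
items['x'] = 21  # {'f': 3, 'a': 71, 'x': 21}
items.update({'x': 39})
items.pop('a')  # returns 71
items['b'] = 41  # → {'f': 3, 'x': 39, 'b': 41}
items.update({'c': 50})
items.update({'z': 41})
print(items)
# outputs {'f': 3, 'x': 39, 'b': 41, 'c': 50, 'z': 41}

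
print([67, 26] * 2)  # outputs [67, 26, 67, 26]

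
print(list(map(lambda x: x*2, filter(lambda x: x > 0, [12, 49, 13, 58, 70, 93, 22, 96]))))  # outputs [24, 98, 26, 116, 140, 186, 44, 192]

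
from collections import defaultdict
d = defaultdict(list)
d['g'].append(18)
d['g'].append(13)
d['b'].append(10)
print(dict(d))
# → {'g': [18, 13], 'b': [10]}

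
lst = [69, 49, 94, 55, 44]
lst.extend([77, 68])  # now [69, 49, 94, 55, 44, 77, 68]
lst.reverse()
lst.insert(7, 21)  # [68, 77, 44, 55, 94, 49, 69, 21]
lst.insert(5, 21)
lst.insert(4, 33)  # [68, 77, 44, 55, 33, 94, 21, 49, 69, 21]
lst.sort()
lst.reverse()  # [94, 77, 69, 68, 55, 49, 44, 33, 21, 21]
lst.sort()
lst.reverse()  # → [94, 77, 69, 68, 55, 49, 44, 33, 21, 21]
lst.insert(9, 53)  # [94, 77, 69, 68, 55, 49, 44, 33, 21, 53, 21]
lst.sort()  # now [21, 21, 33, 44, 49, 53, 55, 68, 69, 77, 94]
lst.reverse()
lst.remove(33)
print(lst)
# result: [94, 77, 69, 68, 55, 53, 49, 44, 21, 21]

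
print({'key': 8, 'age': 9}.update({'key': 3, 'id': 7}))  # None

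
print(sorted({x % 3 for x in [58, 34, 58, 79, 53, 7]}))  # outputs [1, 2]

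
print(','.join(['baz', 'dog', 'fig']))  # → baz,dog,fig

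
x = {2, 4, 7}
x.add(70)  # {2, 4, 7, 70}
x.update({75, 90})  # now {2, 4, 7, 70, 75, 90}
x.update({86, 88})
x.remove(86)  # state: {2, 4, 7, 70, 75, 88, 90}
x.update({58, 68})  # {2, 4, 7, 58, 68, 70, 75, 88, 90}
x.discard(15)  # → {2, 4, 7, 58, 68, 70, 75, 88, 90}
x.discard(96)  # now {2, 4, 7, 58, 68, 70, 75, 88, 90}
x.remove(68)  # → {2, 4, 7, 58, 70, 75, 88, 90}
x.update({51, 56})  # {2, 4, 7, 51, 56, 58, 70, 75, 88, 90}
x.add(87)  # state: {2, 4, 7, 51, 56, 58, 70, 75, 87, 88, 90}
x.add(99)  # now {2, 4, 7, 51, 56, 58, 70, 75, 87, 88, 90, 99}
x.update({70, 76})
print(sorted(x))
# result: [2, 4, 7, 51, 56, 58, 70, 75, 76, 87, 88, 90, 99]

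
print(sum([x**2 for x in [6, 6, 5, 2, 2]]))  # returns 105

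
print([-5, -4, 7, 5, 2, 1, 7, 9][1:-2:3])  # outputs [-4, 2]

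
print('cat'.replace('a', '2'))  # c2t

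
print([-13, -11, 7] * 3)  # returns [-13, -11, 7, -13, -11, 7, -13, -11, 7]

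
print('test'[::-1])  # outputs tset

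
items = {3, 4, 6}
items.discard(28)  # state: {3, 4, 6}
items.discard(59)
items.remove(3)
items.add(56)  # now {4, 6, 56}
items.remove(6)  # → {4, 56}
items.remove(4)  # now {56}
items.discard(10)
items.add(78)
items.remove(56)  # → {78}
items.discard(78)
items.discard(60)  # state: {}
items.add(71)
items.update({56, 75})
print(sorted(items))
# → [56, 71, 75]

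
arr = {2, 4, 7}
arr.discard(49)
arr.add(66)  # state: {2, 4, 7, 66}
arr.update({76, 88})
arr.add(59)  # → {2, 4, 7, 59, 66, 76, 88}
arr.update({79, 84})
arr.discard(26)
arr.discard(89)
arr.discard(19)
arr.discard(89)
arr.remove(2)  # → {4, 7, 59, 66, 76, 79, 84, 88}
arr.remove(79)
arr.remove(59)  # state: {4, 7, 66, 76, 84, 88}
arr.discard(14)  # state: {4, 7, 66, 76, 84, 88}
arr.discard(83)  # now {4, 7, 66, 76, 84, 88}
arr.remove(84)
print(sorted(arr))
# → [4, 7, 66, 76, 88]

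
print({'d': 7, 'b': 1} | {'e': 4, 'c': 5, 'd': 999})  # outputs {'d': 999, 'b': 1, 'e': 4, 'c': 5}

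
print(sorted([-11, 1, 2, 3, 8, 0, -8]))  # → [-11, -8, 0, 1, 2, 3, 8]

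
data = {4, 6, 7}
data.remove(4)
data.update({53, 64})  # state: {6, 7, 53, 64}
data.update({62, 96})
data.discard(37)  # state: {6, 7, 53, 62, 64, 96}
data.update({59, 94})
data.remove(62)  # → {6, 7, 53, 59, 64, 94, 96}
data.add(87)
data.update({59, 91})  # {6, 7, 53, 59, 64, 87, 91, 94, 96}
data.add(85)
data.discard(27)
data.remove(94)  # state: {6, 7, 53, 59, 64, 85, 87, 91, 96}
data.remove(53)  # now {6, 7, 59, 64, 85, 87, 91, 96}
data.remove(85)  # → {6, 7, 59, 64, 87, 91, 96}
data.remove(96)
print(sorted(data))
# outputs [6, 7, 59, 64, 87, 91]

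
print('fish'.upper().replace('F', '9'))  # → 9ISH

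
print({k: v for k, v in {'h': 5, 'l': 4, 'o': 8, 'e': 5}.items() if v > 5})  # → {'o': 8}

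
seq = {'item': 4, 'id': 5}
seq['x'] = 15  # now {'item': 4, 'id': 5, 'x': 15}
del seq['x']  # {'item': 4, 'id': 5}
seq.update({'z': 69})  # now {'item': 4, 'id': 5, 'z': 69}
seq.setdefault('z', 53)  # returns 69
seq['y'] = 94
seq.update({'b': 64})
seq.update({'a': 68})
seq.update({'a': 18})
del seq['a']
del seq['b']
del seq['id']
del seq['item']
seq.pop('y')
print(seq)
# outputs {'z': 69}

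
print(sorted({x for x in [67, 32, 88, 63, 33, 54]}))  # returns [32, 33, 54, 63, 67, 88]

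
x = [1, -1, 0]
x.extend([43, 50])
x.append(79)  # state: [1, -1, 0, 43, 50, 79]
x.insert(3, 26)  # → [1, -1, 0, 26, 43, 50, 79]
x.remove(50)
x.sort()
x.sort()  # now [-1, 0, 1, 26, 43, 79]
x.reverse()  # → [79, 43, 26, 1, 0, -1]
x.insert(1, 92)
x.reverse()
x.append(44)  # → [-1, 0, 1, 26, 43, 92, 79, 44]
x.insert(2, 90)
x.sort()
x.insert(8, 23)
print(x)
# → [-1, 0, 1, 26, 43, 44, 79, 90, 23, 92]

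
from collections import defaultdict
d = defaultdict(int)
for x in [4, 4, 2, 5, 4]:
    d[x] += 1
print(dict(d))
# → {4: 3, 2: 1, 5: 1}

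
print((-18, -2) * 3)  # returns (-18, -2, -18, -2, -18, -2)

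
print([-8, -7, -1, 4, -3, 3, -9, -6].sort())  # None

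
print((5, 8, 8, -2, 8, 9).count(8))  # 3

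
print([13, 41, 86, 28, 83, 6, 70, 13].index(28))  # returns 3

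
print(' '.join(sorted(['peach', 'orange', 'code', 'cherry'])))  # cherry code orange peach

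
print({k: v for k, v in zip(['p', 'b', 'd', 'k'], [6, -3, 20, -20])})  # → {'p': 6, 'b': -3, 'd': 20, 'k': -20}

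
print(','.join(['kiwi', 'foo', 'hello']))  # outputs kiwi,foo,hello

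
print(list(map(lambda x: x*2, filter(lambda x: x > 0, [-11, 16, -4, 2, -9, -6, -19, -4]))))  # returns [32, 4]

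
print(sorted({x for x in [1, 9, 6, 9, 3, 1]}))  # [1, 3, 6, 9]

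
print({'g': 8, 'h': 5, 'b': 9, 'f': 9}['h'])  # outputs 5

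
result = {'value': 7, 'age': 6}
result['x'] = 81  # {'value': 7, 'age': 6, 'x': 81}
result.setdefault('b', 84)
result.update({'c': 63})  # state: {'value': 7, 'age': 6, 'x': 81, 'b': 84, 'c': 63}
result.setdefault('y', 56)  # 56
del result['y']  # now {'value': 7, 'age': 6, 'x': 81, 'b': 84, 'c': 63}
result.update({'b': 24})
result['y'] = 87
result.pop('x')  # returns 81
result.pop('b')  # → 24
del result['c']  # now {'value': 7, 'age': 6, 'y': 87}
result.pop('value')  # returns 7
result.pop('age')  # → 6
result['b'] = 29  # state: {'y': 87, 'b': 29}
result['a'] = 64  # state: {'y': 87, 'b': 29, 'a': 64}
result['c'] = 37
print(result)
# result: {'y': 87, 'b': 29, 'a': 64, 'c': 37}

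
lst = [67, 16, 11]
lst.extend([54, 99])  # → [67, 16, 11, 54, 99]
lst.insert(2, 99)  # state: [67, 16, 99, 11, 54, 99]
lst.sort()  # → [11, 16, 54, 67, 99, 99]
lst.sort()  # [11, 16, 54, 67, 99, 99]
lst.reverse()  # [99, 99, 67, 54, 16, 11]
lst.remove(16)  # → [99, 99, 67, 54, 11]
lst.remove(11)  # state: [99, 99, 67, 54]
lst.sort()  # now [54, 67, 99, 99]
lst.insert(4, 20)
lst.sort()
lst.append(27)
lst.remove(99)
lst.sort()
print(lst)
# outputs [20, 27, 54, 67, 99]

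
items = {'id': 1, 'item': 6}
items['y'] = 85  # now {'id': 1, 'item': 6, 'y': 85}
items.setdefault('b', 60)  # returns 60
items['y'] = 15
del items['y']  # {'id': 1, 'item': 6, 'b': 60}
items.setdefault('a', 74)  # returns 74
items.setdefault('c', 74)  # 74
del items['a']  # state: {'id': 1, 'item': 6, 'b': 60, 'c': 74}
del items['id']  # {'item': 6, 'b': 60, 'c': 74}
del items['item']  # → {'b': 60, 'c': 74}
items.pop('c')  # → 74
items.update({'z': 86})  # {'b': 60, 'z': 86}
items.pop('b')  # 60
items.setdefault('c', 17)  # 17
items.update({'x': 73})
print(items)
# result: {'z': 86, 'c': 17, 'x': 73}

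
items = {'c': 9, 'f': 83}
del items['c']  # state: {'f': 83}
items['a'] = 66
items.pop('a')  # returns 66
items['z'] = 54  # {'f': 83, 'z': 54}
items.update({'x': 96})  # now {'f': 83, 'z': 54, 'x': 96}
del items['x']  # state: {'f': 83, 'z': 54}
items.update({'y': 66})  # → {'f': 83, 'z': 54, 'y': 66}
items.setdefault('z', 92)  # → 54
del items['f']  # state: {'z': 54, 'y': 66}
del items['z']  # {'y': 66}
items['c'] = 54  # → {'y': 66, 'c': 54}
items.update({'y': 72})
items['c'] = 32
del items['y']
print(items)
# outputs {'c': 32}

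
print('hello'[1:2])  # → e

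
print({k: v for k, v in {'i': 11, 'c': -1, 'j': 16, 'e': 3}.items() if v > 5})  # {'i': 11, 'j': 16}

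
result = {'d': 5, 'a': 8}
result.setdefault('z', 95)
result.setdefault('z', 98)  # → 95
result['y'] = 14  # {'d': 5, 'a': 8, 'z': 95, 'y': 14}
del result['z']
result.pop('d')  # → 5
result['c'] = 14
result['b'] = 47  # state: {'a': 8, 'y': 14, 'c': 14, 'b': 47}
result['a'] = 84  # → {'a': 84, 'y': 14, 'c': 14, 'b': 47}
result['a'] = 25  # {'a': 25, 'y': 14, 'c': 14, 'b': 47}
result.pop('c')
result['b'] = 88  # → {'a': 25, 'y': 14, 'b': 88}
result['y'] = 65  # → {'a': 25, 'y': 65, 'b': 88}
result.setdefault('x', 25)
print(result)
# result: {'a': 25, 'y': 65, 'b': 88, 'x': 25}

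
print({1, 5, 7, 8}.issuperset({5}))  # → True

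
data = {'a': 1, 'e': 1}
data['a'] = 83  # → {'a': 83, 'e': 1}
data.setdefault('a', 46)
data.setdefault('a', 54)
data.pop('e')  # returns 1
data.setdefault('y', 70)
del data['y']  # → {'a': 83}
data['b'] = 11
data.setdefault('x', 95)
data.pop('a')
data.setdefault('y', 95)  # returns 95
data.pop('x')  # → 95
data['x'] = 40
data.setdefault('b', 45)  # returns 11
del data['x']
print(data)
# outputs {'b': 11, 'y': 95}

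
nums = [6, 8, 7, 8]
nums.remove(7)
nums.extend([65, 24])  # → [6, 8, 8, 65, 24]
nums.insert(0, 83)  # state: [83, 6, 8, 8, 65, 24]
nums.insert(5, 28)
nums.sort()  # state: [6, 8, 8, 24, 28, 65, 83]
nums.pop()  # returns 83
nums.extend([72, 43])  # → [6, 8, 8, 24, 28, 65, 72, 43]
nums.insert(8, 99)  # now [6, 8, 8, 24, 28, 65, 72, 43, 99]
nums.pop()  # 99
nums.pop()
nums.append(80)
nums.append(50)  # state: [6, 8, 8, 24, 28, 65, 72, 80, 50]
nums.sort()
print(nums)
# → [6, 8, 8, 24, 28, 50, 65, 72, 80]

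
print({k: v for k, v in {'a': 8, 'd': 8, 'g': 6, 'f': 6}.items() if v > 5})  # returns {'a': 8, 'd': 8, 'g': 6, 'f': 6}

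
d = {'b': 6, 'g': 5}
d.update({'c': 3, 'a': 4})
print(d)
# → {'b': 6, 'g': 5, 'c': 3, 'a': 4}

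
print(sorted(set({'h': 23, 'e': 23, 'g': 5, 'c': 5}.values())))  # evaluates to [5, 23]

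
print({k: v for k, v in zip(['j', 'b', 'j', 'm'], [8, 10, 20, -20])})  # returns {'j': 20, 'b': 10, 'm': -20}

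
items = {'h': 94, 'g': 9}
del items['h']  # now {'g': 9}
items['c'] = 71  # {'g': 9, 'c': 71}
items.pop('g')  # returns 9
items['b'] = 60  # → {'c': 71, 'b': 60}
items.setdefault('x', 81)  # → 81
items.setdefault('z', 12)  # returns 12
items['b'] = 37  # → {'c': 71, 'b': 37, 'x': 81, 'z': 12}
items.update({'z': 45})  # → {'c': 71, 'b': 37, 'x': 81, 'z': 45}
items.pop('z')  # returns 45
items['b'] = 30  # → {'c': 71, 'b': 30, 'x': 81}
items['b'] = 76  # {'c': 71, 'b': 76, 'x': 81}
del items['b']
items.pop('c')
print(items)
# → {'x': 81}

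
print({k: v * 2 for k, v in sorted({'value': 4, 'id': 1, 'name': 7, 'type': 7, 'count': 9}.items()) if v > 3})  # {'count': 18, 'name': 14, 'type': 14, 'value': 8}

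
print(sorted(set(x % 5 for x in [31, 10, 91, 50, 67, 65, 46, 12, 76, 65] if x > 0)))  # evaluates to [0, 1, 2]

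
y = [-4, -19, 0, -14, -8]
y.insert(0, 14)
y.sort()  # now [-19, -14, -8, -4, 0, 14]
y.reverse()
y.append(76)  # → [14, 0, -4, -8, -14, -19, 76]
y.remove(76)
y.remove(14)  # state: [0, -4, -8, -14, -19]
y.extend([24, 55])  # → [0, -4, -8, -14, -19, 24, 55]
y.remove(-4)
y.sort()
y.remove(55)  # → [-19, -14, -8, 0, 24]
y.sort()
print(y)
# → [-19, -14, -8, 0, 24]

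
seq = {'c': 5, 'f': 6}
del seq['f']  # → {'c': 5}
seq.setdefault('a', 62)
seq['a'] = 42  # {'c': 5, 'a': 42}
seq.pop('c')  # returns 5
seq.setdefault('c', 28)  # 28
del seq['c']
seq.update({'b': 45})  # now {'a': 42, 'b': 45}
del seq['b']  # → {'a': 42}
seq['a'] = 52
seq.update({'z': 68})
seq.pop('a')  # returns 52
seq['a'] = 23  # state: {'z': 68, 'a': 23}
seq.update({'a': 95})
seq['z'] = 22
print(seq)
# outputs {'z': 22, 'a': 95}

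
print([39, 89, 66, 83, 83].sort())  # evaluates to None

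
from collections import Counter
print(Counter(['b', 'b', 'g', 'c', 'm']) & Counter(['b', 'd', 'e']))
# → Counter({'b': 1})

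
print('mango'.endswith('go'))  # True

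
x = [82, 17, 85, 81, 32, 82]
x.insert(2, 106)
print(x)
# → [82, 17, 106, 85, 81, 32, 82]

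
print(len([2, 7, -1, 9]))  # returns 4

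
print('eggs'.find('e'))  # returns 0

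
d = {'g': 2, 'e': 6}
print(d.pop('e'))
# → 6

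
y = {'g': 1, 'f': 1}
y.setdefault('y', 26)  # 26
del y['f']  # {'g': 1, 'y': 26}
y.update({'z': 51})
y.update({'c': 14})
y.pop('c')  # 14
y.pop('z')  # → 51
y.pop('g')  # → 1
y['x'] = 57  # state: {'y': 26, 'x': 57}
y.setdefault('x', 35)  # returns 57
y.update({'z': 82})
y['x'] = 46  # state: {'y': 26, 'x': 46, 'z': 82}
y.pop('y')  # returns 26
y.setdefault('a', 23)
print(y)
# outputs {'x': 46, 'z': 82, 'a': 23}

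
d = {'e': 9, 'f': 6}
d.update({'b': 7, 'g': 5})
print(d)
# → {'e': 9, 'f': 6, 'b': 7, 'g': 5}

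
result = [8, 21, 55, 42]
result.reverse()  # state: [42, 55, 21, 8]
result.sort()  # [8, 21, 42, 55]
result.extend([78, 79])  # [8, 21, 42, 55, 78, 79]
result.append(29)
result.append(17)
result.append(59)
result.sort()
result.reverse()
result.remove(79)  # [78, 59, 55, 42, 29, 21, 17, 8]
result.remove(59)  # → [78, 55, 42, 29, 21, 17, 8]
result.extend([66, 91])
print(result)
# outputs [78, 55, 42, 29, 21, 17, 8, 66, 91]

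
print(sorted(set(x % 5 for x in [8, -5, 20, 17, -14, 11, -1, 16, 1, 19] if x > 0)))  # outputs [0, 1, 2, 3, 4]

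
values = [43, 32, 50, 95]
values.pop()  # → 95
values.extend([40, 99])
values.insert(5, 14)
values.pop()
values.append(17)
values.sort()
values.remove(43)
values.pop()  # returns 99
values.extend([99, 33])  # [17, 32, 40, 50, 99, 33]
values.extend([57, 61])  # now [17, 32, 40, 50, 99, 33, 57, 61]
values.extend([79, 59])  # [17, 32, 40, 50, 99, 33, 57, 61, 79, 59]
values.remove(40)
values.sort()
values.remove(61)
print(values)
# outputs [17, 32, 33, 50, 57, 59, 79, 99]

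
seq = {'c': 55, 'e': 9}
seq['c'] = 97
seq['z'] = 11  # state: {'c': 97, 'e': 9, 'z': 11}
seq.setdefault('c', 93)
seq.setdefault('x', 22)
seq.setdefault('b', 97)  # 97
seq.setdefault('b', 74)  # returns 97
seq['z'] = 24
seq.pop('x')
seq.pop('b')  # 97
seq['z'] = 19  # {'c': 97, 'e': 9, 'z': 19}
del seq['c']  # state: {'e': 9, 'z': 19}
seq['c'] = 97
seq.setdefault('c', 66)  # 97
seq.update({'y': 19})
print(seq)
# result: {'e': 9, 'z': 19, 'c': 97, 'y': 19}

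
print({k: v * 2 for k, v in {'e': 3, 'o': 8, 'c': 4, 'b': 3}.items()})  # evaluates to {'e': 6, 'o': 16, 'c': 8, 'b': 6}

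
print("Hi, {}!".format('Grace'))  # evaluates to Hi, Grace!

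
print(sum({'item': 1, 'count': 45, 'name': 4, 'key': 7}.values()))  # 57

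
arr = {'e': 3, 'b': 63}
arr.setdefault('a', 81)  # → 81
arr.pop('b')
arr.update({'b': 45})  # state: {'e': 3, 'a': 81, 'b': 45}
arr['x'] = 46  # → {'e': 3, 'a': 81, 'b': 45, 'x': 46}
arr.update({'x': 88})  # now {'e': 3, 'a': 81, 'b': 45, 'x': 88}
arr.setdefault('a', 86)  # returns 81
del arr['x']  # {'e': 3, 'a': 81, 'b': 45}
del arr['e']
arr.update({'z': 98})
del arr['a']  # {'b': 45, 'z': 98}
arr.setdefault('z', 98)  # 98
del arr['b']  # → {'z': 98}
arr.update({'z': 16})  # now {'z': 16}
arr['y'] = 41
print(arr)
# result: {'z': 16, 'y': 41}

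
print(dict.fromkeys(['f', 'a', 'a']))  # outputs {'f': None, 'a': None}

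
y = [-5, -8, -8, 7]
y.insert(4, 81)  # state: [-5, -8, -8, 7, 81]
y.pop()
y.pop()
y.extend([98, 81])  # [-5, -8, -8, 98, 81]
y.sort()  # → [-8, -8, -5, 81, 98]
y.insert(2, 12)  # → [-8, -8, 12, -5, 81, 98]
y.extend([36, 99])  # [-8, -8, 12, -5, 81, 98, 36, 99]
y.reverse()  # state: [99, 36, 98, 81, -5, 12, -8, -8]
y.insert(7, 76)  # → [99, 36, 98, 81, -5, 12, -8, 76, -8]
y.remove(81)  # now [99, 36, 98, -5, 12, -8, 76, -8]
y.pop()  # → -8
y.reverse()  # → [76, -8, 12, -5, 98, 36, 99]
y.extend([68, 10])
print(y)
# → [76, -8, 12, -5, 98, 36, 99, 68, 10]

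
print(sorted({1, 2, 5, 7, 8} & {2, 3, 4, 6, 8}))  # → [2, 8]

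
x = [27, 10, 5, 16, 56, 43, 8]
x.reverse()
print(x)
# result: [8, 43, 56, 16, 5, 10, 27]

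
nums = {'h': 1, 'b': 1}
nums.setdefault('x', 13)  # 13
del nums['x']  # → {'h': 1, 'b': 1}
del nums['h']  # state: {'b': 1}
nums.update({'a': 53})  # {'b': 1, 'a': 53}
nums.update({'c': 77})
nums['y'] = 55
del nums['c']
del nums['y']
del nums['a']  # {'b': 1}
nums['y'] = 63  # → {'b': 1, 'y': 63}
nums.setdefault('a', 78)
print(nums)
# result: {'b': 1, 'y': 63, 'a': 78}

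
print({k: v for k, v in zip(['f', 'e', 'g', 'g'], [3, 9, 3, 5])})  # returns {'f': 3, 'e': 9, 'g': 5}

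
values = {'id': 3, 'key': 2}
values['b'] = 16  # {'id': 3, 'key': 2, 'b': 16}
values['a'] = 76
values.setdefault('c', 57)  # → 57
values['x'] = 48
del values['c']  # {'id': 3, 'key': 2, 'b': 16, 'a': 76, 'x': 48}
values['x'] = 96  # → {'id': 3, 'key': 2, 'b': 16, 'a': 76, 'x': 96}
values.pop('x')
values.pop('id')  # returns 3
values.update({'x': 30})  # {'key': 2, 'b': 16, 'a': 76, 'x': 30}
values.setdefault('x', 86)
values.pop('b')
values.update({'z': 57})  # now {'key': 2, 'a': 76, 'x': 30, 'z': 57}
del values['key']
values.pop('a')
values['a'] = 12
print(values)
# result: {'x': 30, 'z': 57, 'a': 12}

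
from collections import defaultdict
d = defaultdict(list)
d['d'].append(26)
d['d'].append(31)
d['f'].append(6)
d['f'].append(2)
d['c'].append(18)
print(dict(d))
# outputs {'d': [26, 31], 'f': [6, 2], 'c': [18]}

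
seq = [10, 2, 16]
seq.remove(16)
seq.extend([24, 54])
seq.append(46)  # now [10, 2, 24, 54, 46]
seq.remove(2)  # [10, 24, 54, 46]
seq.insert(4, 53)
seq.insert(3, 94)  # [10, 24, 54, 94, 46, 53]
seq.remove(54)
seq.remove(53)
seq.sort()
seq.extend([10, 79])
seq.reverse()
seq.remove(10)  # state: [79, 94, 46, 24, 10]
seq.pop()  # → 10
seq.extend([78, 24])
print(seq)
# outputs [79, 94, 46, 24, 78, 24]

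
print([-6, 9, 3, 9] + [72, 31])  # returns [-6, 9, 3, 9, 72, 31]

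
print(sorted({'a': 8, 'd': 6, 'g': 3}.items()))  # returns [('a', 8), ('d', 6), ('g', 3)]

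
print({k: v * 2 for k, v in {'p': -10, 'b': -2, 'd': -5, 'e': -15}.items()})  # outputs {'p': -20, 'b': -4, 'd': -10, 'e': -30}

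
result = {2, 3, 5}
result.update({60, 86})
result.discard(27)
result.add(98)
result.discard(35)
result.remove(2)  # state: {3, 5, 60, 86, 98}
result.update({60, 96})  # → {3, 5, 60, 86, 96, 98}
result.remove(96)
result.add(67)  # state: {3, 5, 60, 67, 86, 98}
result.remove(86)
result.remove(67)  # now {3, 5, 60, 98}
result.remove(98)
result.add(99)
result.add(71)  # {3, 5, 60, 71, 99}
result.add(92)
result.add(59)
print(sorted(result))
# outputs [3, 5, 59, 60, 71, 92, 99]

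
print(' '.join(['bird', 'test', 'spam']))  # bird test spam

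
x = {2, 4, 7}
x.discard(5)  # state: {2, 4, 7}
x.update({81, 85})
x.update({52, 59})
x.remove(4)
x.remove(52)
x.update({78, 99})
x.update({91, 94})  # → {2, 7, 59, 78, 81, 85, 91, 94, 99}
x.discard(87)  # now {2, 7, 59, 78, 81, 85, 91, 94, 99}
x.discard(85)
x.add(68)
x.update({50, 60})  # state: {2, 7, 50, 59, 60, 68, 78, 81, 91, 94, 99}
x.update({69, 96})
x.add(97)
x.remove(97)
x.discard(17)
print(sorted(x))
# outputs [2, 7, 50, 59, 60, 68, 69, 78, 81, 91, 94, 96, 99]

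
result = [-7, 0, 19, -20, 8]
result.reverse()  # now [8, -20, 19, 0, -7]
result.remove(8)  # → [-20, 19, 0, -7]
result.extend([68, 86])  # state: [-20, 19, 0, -7, 68, 86]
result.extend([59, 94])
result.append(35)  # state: [-20, 19, 0, -7, 68, 86, 59, 94, 35]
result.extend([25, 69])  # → [-20, 19, 0, -7, 68, 86, 59, 94, 35, 25, 69]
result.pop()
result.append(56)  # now [-20, 19, 0, -7, 68, 86, 59, 94, 35, 25, 56]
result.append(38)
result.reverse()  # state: [38, 56, 25, 35, 94, 59, 86, 68, -7, 0, 19, -20]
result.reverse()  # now [-20, 19, 0, -7, 68, 86, 59, 94, 35, 25, 56, 38]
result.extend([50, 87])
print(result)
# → [-20, 19, 0, -7, 68, 86, 59, 94, 35, 25, 56, 38, 50, 87]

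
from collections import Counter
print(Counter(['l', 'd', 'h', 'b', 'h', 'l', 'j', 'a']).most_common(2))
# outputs [('l', 2), ('h', 2)]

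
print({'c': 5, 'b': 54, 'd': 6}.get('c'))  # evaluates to 5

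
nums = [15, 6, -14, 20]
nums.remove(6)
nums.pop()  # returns 20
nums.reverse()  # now [-14, 15]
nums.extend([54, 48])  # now [-14, 15, 54, 48]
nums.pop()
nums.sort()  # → [-14, 15, 54]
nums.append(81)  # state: [-14, 15, 54, 81]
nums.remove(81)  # [-14, 15, 54]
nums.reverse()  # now [54, 15, -14]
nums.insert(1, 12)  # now [54, 12, 15, -14]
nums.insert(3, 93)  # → [54, 12, 15, 93, -14]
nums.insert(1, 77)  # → [54, 77, 12, 15, 93, -14]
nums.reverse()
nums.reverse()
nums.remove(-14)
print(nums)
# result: [54, 77, 12, 15, 93]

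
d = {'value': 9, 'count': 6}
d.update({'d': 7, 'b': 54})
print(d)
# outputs {'value': 9, 'count': 6, 'd': 7, 'b': 54}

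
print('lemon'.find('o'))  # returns 3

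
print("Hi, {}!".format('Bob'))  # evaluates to Hi, Bob!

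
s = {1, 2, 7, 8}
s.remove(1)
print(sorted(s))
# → [2, 7, 8]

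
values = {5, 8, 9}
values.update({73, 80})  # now {5, 8, 9, 73, 80}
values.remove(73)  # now {5, 8, 9, 80}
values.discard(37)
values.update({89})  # {5, 8, 9, 80, 89}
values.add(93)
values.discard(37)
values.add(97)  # {5, 8, 9, 80, 89, 93, 97}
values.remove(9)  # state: {5, 8, 80, 89, 93, 97}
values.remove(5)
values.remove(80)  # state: {8, 89, 93, 97}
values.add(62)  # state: {8, 62, 89, 93, 97}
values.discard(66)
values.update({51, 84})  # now {8, 51, 62, 84, 89, 93, 97}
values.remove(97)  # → {8, 51, 62, 84, 89, 93}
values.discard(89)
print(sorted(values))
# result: [8, 51, 62, 84, 93]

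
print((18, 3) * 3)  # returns (18, 3, 18, 3, 18, 3)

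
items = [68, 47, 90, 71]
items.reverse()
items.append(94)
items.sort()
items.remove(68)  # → [47, 71, 90, 94]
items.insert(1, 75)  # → [47, 75, 71, 90, 94]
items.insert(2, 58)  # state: [47, 75, 58, 71, 90, 94]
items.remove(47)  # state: [75, 58, 71, 90, 94]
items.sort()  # [58, 71, 75, 90, 94]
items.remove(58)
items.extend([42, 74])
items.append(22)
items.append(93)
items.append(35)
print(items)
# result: [71, 75, 90, 94, 42, 74, 22, 93, 35]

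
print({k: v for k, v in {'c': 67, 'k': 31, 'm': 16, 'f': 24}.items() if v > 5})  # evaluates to {'c': 67, 'k': 31, 'm': 16, 'f': 24}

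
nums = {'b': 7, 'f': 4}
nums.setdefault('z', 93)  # 93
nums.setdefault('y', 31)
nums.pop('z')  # 93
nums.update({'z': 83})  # {'b': 7, 'f': 4, 'y': 31, 'z': 83}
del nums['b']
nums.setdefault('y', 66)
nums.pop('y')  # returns 31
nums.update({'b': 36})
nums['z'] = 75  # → {'f': 4, 'z': 75, 'b': 36}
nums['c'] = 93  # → {'f': 4, 'z': 75, 'b': 36, 'c': 93}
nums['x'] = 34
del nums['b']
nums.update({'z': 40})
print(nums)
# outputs {'f': 4, 'z': 40, 'c': 93, 'x': 34}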